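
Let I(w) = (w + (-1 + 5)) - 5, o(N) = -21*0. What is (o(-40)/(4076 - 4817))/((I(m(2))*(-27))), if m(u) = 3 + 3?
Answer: 0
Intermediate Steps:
o(N) = 0
m(u) = 6
I(w) = -1 + w (I(w) = (w + 4) - 5 = (4 + w) - 5 = -1 + w)
(o(-40)/(4076 - 4817))/((I(m(2))*(-27))) = (0/(4076 - 4817))/(((-1 + 6)*(-27))) = (0/(-741))/((5*(-27))) = (0*(-1/741))/(-135) = 0*(-1/135) = 0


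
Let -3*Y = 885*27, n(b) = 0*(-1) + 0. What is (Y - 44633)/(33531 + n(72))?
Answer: -52598/33531 ≈ -1.5686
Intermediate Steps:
n(b) = 0 (n(b) = 0 + 0 = 0)
Y = -7965 (Y = -295*27 = -⅓*23895 = -7965)
(Y - 44633)/(33531 + n(72)) = (-7965 - 44633)/(33531 + 0) = -52598/33531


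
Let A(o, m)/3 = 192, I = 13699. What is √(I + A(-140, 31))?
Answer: 5*√571 ≈ 119.48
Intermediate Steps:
A(o, m) = 576 (A(o, m) = 3*192 = 576)
√(I + A(-140, 31)) = √(13699 + 576) = √14275 = 5*√571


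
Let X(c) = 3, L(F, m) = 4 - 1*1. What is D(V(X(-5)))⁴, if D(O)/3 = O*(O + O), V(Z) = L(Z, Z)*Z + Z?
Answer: 557256278016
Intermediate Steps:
L(F, m) = 3 (L(F, m) = 4 - 1 = 3)
V(Z) = 4*Z (V(Z) = 3*Z + Z = 4*Z)
D(O) = 6*O² (D(O) = 3*(O*(O + O)) = 3*(O*(2*O)) = 3*(2*O²) = 6*O²)
D(V(X(-5)))⁴ = (6*(4*3)²)⁴ = (6*12²)⁴ = (6*144)⁴ = 864⁴ = 557256278016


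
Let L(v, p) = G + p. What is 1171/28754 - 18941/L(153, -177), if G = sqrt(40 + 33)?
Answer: 48218012377/449367512 + 18941*sqrt(73)/31256 ≈ 112.48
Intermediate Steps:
G = sqrt(73) ≈ 8.5440
L(v, p) = p + sqrt(73) (L(v, p) = sqrt(73) + p = p + sqrt(73))
1171/28754 - 18941/L(153, -177) = 1171/28754 - 18941/(-177 + sqrt(73))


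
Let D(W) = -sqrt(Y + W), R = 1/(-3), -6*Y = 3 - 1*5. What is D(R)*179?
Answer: 0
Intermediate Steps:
Y = 1/3 (Y = -(3 - 1*5)/6 = -(3 - 5)/6 = -1/6*(-2) = 1/3 ≈ 0.33333)
R = -1/3 (R = 1*(-1/3) = -1/3 ≈ -0.33333)
D(W) = -sqrt(1/3 + W)
D(R)*179 = -sqrt(3 + 9*(-1/3))/3*179 = -sqrt(3 - 3)/3*179 = -sqrt(0)/3*179 = -1/3*0*179 = 0*179 = 0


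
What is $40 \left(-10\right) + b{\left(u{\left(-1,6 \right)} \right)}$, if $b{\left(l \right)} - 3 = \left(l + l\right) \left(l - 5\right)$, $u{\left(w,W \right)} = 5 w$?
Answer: $-297$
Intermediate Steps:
$b{\left(l \right)} = 3 + 2 l \left(-5 + l\right)$ ($b{\left(l \right)} = 3 + \left(l + l\right) \left(l - 5\right) = 3 + 2 l \left(-5 + l\right)$)
$40 \left(-10\right) + b{\left(u{\left(-1,6 \right)} \right)} = 40 \left(-10\right) + \left(3 - 10 \cdot 5 \left(-1\right) + 2 \left(5 \left(-1\right)\right)^{2}\right) = -400 + \left(3 - -50 + 2 \left(-5\right)^{2}\right) = -400 + \left(3 + 50 + 2 \cdot 25\right) = -400 + \left(3 + 50 + 50\right) = -400 + 103 = -297$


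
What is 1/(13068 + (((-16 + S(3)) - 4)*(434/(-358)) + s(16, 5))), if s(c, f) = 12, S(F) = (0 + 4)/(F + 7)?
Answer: 895/11727866 ≈ 7.6314e-5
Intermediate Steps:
S(F) = 4/(7 + F)
1/(13068 + (((-16 + S(3)) - 4)*(434/(-358)) + s(16, 5))) = 1/(13068 + (((-16 + 4/(7 + 3)) - 4)*(434/(-358)) + 12)) = 1/(13068 + (((-16 + 4/10) - 4)*(434*(-1/358)) + 12)) = 1/(13068 + (((-16 + 4*(1/10)) - 4)*(-217/179) + 12)) = 1/(13068 + (((-16 + 2/5) - 4)*(-217/179) + 12)) = 1/(13068 + ((-78/5 - 4)*(-217/179) + 12)) = 1/(13068 + (-98/5*(-217/179) + 12)) = 1/(13068 + (21266/895 + 12)) = 1/(13068 + 32006/895) = 1/(11727866/895) = 895/11727866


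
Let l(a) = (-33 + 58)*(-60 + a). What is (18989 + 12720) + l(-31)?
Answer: 29434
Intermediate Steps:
l(a) = -1500 + 25*a (l(a) = 25*(-60 + a) = -1500 + 25*a)
(18989 + 12720) + l(-31) = (18989 + 12720) + (-1500 + 25*(-31)) = 31709 + (-1500 - 775) = 31709 - 2275 = 29434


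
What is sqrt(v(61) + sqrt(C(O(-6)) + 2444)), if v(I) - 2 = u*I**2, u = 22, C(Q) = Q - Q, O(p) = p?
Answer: sqrt(81864 + 2*sqrt(611)) ≈ 286.21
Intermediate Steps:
C(Q) = 0
v(I) = 2 + 22*I**2
sqrt(v(61) + sqrt(C(O(-6)) + 2444)) = sqrt((2 + 22*61**2) + sqrt(0 + 2444)) = sqrt((2 + 22*3721) + sqrt(2444)) = sqrt((2 + 81862) + 2*sqrt(611)) = sqrt(81864 + 2*sqrt(611))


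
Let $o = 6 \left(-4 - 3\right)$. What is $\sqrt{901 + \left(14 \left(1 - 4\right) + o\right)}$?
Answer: $\sqrt{817} \approx 28.583$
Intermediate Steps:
$o = -42$ ($o = 6 \left(-7\right) = -42$)
$\sqrt{901 + \left(14 \left(1 - 4\right) + o\right)} = \sqrt{901 + \left(14 \left(1 - 4\right) - 42\right)} = \sqrt{901 + \left(14 \left(-3\right) - 42\right)} = \sqrt{901 - 84} = \sqrt{817}$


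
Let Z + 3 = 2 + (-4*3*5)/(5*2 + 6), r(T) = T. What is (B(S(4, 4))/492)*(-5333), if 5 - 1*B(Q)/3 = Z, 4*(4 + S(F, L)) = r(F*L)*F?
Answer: -207987/656 ≈ -317.05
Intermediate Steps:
S(F, L) = -4 + L*F²/4 (S(F, L) = -4 + ((F*L)*F)/4 = -4 + (L*F²)/4 = -4 + L*F²/4)
Z = -19/4 (Z = -3 + (2 + (-4*3*5)/(5*2 + 6)) = -3 + (2 + (-12*5)/(10 + 6)) = -3 + (2 - 60/16) = -3 + (2 - 60*1/16) = -3 + (2 - 15/4) = -3 - 7/4 = -19/4 ≈ -4.7500)
B(Q) = 117/4 (B(Q) = 15 - 3*(-19/4) = 15 + 57/4 = 117/4)
(B(S(4, 4))/492)*(-5333) = ((117/4)/492)*(-5333) = ((117/4)*(1/492))*(-5333) = (39/656)*(-5333) = -207987/656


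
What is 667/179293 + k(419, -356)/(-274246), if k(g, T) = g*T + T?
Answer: 1927915103/3512170577 ≈ 0.54892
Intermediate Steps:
k(g, T) = T + T*g (k(g, T) = T*g + T = T + T*g)
667/179293 + k(419, -356)/(-274246) = 667/179293 - 356*(1 + 419)/(-274246) = 667*(1/179293) - 356*420*(-1/274246) = 667/179293 - 149520*(-1/274246) = 667/179293 + 10680/19589 = 1927915103/3512170577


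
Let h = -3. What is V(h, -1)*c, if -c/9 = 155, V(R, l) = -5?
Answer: 6975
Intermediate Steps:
c = -1395 (c = -9*155 = -1395)
V(h, -1)*c = -5*(-1395) = 6975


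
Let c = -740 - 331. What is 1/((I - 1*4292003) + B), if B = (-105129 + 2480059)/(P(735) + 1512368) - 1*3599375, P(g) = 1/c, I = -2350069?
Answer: -1619746127/16588541569575739 ≈ -9.7642e-8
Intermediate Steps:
c = -1071
P(g) = -1/1071 (P(g) = 1/(-1071) = -1/1071)
B = -5830071172320595/1619746127 (B = (-105129 + 2480059)/(-1/1071 + 1512368) - 1*3599375 = 2374930/(1619746127/1071) - 3599375 = 2374930*(1071/1619746127) - 3599375 = 2543550030/1619746127 - 3599375 = -5830071172320595/1619746127 ≈ -3.5994e+6)
1/((I - 1*4292003) + B) = 1/((-2350069 - 1*4292003) - 5830071172320595/1619746127) = 1/((-2350069 - 4292003) - 5830071172320595/1619746127) = 1/(-6642072 - 5830071172320595/1619746127) = 1/(-16588541569575739/1619746127) = -1619746127/16588541569575739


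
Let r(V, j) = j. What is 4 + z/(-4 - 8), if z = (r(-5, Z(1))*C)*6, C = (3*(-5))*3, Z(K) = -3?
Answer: -127/2 ≈ -63.500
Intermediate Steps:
C = -45 (C = -15*3 = -45)
z = 810 (z = -3*(-45)*6 = 135*6 = 810)
4 + z/(-4 - 8) = 4 + 810/(-4 - 8) = 4 + 810/(-12) = 4 - 1/12*810 = 4 - 135/2 = -127/2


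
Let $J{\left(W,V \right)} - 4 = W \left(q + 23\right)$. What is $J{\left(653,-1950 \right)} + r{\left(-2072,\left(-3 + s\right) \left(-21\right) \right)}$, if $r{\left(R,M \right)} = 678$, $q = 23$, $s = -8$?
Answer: $30720$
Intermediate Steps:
$J{\left(W,V \right)} = 4 + 46 W$ ($J{\left(W,V \right)} = 4 + W \left(23 + 23\right) = 4 + W 46 = 4 + 46 W$)
$J{\left(653,-1950 \right)} + r{\left(-2072,\left(-3 + s\right) \left(-21\right) \right)} = \left(4 + 46 \cdot 653\right) + 678 = \left(4 + 30038\right) + 678 = 30042 + 678 = 30720$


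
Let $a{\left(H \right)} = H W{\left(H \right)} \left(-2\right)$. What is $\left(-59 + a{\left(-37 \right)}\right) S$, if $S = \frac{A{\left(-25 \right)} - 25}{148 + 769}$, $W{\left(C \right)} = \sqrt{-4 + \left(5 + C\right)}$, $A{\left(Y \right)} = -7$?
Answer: $\frac{1888}{917} - \frac{14208 i}{917} \approx 2.0589 - 15.494 i$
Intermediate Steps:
$W{\left(C \right)} = \sqrt{1 + C}$
$a{\left(H \right)} = - 2 H \sqrt{1 + H}$ ($a{\left(H \right)} = H \sqrt{1 + H} \left(-2\right) = - 2 H \sqrt{1 + H}$)
$S = - \frac{32}{917}$ ($S = \frac{-7 - 25}{148 + 769} = - \frac{32}{917} \approx -0.034896$)
$\left(-59 + a{\left(-37 \right)}\right) S = \left(-59 - - 74 \sqrt{1 - 37}\right) \left(- \frac{32}{917}\right) = \left(-59 - - 74 \sqrt{-36}\right) \left(- \frac{32}{917}\right) = \left(-59 - - 74 \cdot 6 i\right) \left(- \frac{32}{917}\right) = \left(-59 + 444 i\right) \left(- \frac{32}{917}\right) = \frac{1888}{917} - \frac{14208 i}{917}$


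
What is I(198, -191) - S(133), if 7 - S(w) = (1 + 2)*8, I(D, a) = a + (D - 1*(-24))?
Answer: 48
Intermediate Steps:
I(D, a) = 24 + D + a (I(D, a) = a + (D + 24) = a + (24 + D) = 24 + D + a)
S(w) = -17 (S(w) = 7 - (1 + 2)*8 = 7 - 3*8 = 7 - 1*24 = 7 - 24 = -17)
I(198, -191) - S(133) = (24 + 198 - 191) - 1*(-17) = 31 + 17 = 48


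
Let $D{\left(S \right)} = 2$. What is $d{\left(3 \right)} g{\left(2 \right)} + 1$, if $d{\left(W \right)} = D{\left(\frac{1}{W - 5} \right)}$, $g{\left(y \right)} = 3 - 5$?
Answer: $-3$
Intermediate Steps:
$g{\left(y \right)} = -2$ ($g{\left(y \right)} = 3 - 5 = -2$)
$d{\left(W \right)} = 2$
$d{\left(3 \right)} g{\left(2 \right)} + 1 = 2 \left(-2\right) + 1 = -4 + 1 = -3$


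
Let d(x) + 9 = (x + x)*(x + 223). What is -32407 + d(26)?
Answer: -19468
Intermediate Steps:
d(x) = -9 + 2*x*(223 + x) (d(x) = -9 + (x + x)*(x + 223) = -9 + (2*x)*(223 + x) = -9 + 2*x*(223 + x))
-32407 + d(26) = -32407 + (-9 + 2*26**2 + 446*26) = -32407 + (-9 + 2*676 + 11596) = -32407 + (-9 + 1352 + 11596) = -32407 + 12939 = -19468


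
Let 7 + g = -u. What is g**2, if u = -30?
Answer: 529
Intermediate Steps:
g = 23 (g = -7 - 1*(-30) = -7 + 30 = 23)
g**2 = 23**2 = 529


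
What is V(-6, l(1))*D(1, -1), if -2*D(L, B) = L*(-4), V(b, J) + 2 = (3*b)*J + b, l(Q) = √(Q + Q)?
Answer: -16 - 36*√2 ≈ -66.912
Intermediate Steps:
l(Q) = √2*√Q (l(Q) = √(2*Q) = √2*√Q)
V(b, J) = -2 + b + 3*J*b (V(b, J) = -2 + ((3*b)*J + b) = -2 + (3*J*b + b) = -2 + (b + 3*J*b) = -2 + b + 3*J*b)
D(L, B) = 2*L (D(L, B) = -L*(-4)/2 = -(-2)*L = 2*L)
V(-6, l(1))*D(1, -1) = (-2 - 6 + 3*(√2*√1)*(-6))*(2*1) = (-2 - 6 + 3*(√2*1)*(-6))*2 = (-2 - 6 + 3*√2*(-6))*2 = (-2 - 6 - 18*√2)*2 = (-8 - 18*√2)*2 = -16 - 36*√2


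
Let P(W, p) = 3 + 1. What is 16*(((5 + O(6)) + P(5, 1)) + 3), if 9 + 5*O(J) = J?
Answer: 912/5 ≈ 182.40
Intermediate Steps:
P(W, p) = 4
O(J) = -9/5 + J/5
16*(((5 + O(6)) + P(5, 1)) + 3) = 16*(((5 + (-9/5 + (1/5)*6)) + 4) + 3) = 16*(((5 + (-9/5 + 6/5)) + 4) + 3) = 16*(((5 - 3/5) + 4) + 3) = 16*((22/5 + 4) + 3) = 16*(42/5 + 3) = 16*(57/5) = 912/5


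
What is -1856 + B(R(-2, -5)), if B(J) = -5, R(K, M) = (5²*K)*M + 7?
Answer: -1861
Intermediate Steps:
R(K, M) = 7 + 25*K*M (R(K, M) = (25*K)*M + 7 = 25*K*M + 7 = 7 + 25*K*M)
-1856 + B(R(-2, -5)) = -1856 - 5 = -1861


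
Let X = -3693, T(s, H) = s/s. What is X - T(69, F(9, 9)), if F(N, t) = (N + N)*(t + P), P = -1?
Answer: -3694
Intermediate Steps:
F(N, t) = 2*N*(-1 + t) (F(N, t) = (N + N)*(t - 1) = (2*N)*(-1 + t) = 2*N*(-1 + t))
T(s, H) = 1
X - T(69, F(9, 9)) = -3693 - 1*1 = -3693 - 1 = -3694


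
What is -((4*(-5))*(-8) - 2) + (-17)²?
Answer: 131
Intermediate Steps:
-((4*(-5))*(-8) - 2) + (-17)² = -(-20*(-8) - 2) + 289 = -(160 - 2) + 289 = -1*158 + 289 = -158 + 289 = 131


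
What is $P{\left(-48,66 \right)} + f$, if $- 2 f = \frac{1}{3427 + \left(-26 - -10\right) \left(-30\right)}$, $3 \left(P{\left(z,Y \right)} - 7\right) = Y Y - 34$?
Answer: $\frac{33936199}{23442} \approx 1447.7$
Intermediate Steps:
$P{\left(z,Y \right)} = - \frac{13}{3} + \frac{Y^{2}}{3}$ ($P{\left(z,Y \right)} = 7 + \frac{Y Y - 34}{3} = 7 + \frac{Y^{2} - 34}{3} = 7 + \frac{-34 + Y^{2}}{3} = 7 + \left(- \frac{34}{3} + \frac{Y^{2}}{3}\right) = - \frac{13}{3} + \frac{Y^{2}}{3}$)
$f = - \frac{1}{7814}$ ($f = - \frac{1}{2 \left(3427 + \left(-26 - -10\right) \left(-30\right)\right)} = - \frac{1}{2 \left(3427 + \left(-26 + \left(-2 + 12\right)\right) \left(-30\right)\right)} = - \frac{1}{2 \left(3427 + \left(-26 + 10\right) \left(-30\right)\right)} = - \frac{1}{2 \left(3427 - -480\right)} = - \frac{1}{2 \left(3427 + 480\right)} = - \frac{1}{2 \cdot 3907} = \left(- \frac{1}{2}\right) \frac{1}{3907} = - \frac{1}{7814} \approx -0.00012798$)
$P{\left(-48,66 \right)} + f = \left(- \frac{13}{3} + \frac{66^{2}}{3}\right) - \frac{1}{7814} = \left(- \frac{13}{3} + \frac{1}{3} \cdot 4356\right) - \frac{1}{7814} = \left(- \frac{13}{3} + 1452\right) - \frac{1}{7814} = \frac{4343}{3} - \frac{1}{7814} = \frac{33936199}{23442}$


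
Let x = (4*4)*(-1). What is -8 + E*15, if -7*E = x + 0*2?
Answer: 184/7 ≈ 26.286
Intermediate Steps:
x = -16 (x = 16*(-1) = -16)
E = 16/7 (E = -(-16 + 0*2)/7 = -(-16 + 0)/7 = -⅐*(-16) = 16/7 ≈ 2.2857)
-8 + E*15 = -8 + (16/7)*15 = -8 + 240/7 = 184/7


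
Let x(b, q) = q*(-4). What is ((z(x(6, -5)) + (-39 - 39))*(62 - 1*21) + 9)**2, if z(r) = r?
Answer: 5612161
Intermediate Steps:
x(b, q) = -4*q
((z(x(6, -5)) + (-39 - 39))*(62 - 1*21) + 9)**2 = ((-4*(-5) + (-39 - 39))*(62 - 1*21) + 9)**2 = ((20 - 78)*(62 - 21) + 9)**2 = (-58*41 + 9)**2 = (-2378 + 9)**2 = (-2369)**2 = 5612161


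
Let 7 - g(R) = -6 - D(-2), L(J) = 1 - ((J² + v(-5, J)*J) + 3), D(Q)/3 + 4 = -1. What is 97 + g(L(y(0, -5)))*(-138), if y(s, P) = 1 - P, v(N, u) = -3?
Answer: 373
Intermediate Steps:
D(Q) = -15 (D(Q) = -12 + 3*(-1) = -12 - 3 = -15)
L(J) = -2 - J² + 3*J (L(J) = 1 - ((J² - 3*J) + 3) = 1 - (3 + J² - 3*J) = 1 + (-3 - J² + 3*J) = -2 - J² + 3*J)
g(R) = -2 (g(R) = 7 - (-6 - 1*(-15)) = 7 - (-6 + 15) = 7 - 1*9 = 7 - 9 = -2)
97 + g(L(y(0, -5)))*(-138) = 97 - 2*(-138) = 97 + 276 = 373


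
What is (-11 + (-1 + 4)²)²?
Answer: 4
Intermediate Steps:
(-11 + (-1 + 4)²)² = (-11 + 3²)² = (-11 + 9)² = (-2)² = 4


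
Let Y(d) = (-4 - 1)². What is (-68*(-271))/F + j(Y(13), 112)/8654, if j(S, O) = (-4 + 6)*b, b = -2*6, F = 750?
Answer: 39864478/1622625 ≈ 24.568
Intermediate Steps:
Y(d) = 25 (Y(d) = (-5)² = 25)
b = -12
j(S, O) = -24 (j(S, O) = (-4 + 6)*(-12) = 2*(-12) = -24)
(-68*(-271))/F + j(Y(13), 112)/8654 = -68*(-271)/750 - 24/8654 = 18428*(1/750) - 24*1/8654 = 9214/375 - 12/4327 = 39864478/1622625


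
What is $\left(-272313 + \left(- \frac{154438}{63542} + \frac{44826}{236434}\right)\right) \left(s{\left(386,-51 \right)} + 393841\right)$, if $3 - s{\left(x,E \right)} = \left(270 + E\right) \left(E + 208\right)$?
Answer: $- \frac{367649978832793168051}{3755872307} \approx -9.7887 \cdot 10^{10}$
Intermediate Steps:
$s{\left(x,E \right)} = 3 - \left(208 + E\right) \left(270 + E\right)$ ($s{\left(x,E \right)} = 3 - \left(270 + E\right) \left(E + 208\right) = 3 - \left(270 + E\right) \left(208 + E\right) = 3 - \left(208 + E\right) \left(270 + E\right)$)
$\left(-272313 + \left(- \frac{154438}{63542} + \frac{44826}{236434}\right)\right) \left(s{\left(386,-51 \right)} + 393841\right) = \left(-272313 + \left(- \frac{154438}{63542} + \frac{44826}{236434}\right)\right) \left(\left(-56157 - \left(-51\right)^{2} - -24378\right) + 393841\right) = \left(-272313 + \left(\left(-154438\right) \frac{1}{63542} + 44826 \cdot \frac{1}{236434}\right)\right) \left(\left(-56157 - 2601 + 24378\right) + 393841\right) = \left(-272313 + \left(- \frac{77219}{31771} + \frac{22413}{118217}\right)\right) \left(\left(-56157 - 2601 + 24378\right) + 393841\right) = \left(-272313 - \frac{8416515100}{3755872307}\right) \left(-34380 + 393841\right) = \left(- \frac{1022781272051191}{3755872307}\right) 359461 = - \frac{367649978832793168051}{3755872307}$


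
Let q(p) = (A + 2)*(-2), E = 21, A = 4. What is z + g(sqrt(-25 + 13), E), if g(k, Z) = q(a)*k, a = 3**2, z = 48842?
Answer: 48842 - 24*I*sqrt(3) ≈ 48842.0 - 41.569*I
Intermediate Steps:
a = 9
q(p) = -12 (q(p) = (4 + 2)*(-2) = 6*(-2) = -12)
g(k, Z) = -12*k
z + g(sqrt(-25 + 13), E) = 48842 - 12*sqrt(-25 + 13) = 48842 - 24*I*sqrt(3)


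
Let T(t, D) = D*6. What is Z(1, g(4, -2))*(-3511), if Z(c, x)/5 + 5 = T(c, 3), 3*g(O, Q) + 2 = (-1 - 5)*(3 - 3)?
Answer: -228215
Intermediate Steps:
T(t, D) = 6*D
g(O, Q) = -⅔ (g(O, Q) = -⅔ + ((-1 - 5)*(3 - 3))/3 = -⅔ + (-6*0)/3 = -⅔ + (⅓)*0 = -⅔ + 0 = -⅔)
Z(c, x) = 65 (Z(c, x) = -25 + 5*(6*3) = -25 + 5*18 = -25 + 90 = 65)
Z(1, g(4, -2))*(-3511) = 65*(-3511) = -228215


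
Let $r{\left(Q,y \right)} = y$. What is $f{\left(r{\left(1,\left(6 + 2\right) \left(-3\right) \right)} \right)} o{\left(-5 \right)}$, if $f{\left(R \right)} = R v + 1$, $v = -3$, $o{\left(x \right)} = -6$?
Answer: $-438$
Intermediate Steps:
$f{\left(R \right)} = 1 - 3 R$ ($f{\left(R \right)} = R \left(-3\right) + 1 = - 3 R + 1 = 1 - 3 R$)
$f{\left(r{\left(1,\left(6 + 2\right) \left(-3\right) \right)} \right)} o{\left(-5 \right)} = \left(1 - 3 \left(6 + 2\right) \left(-3\right)\right) \left(-6\right) = \left(1 - 3 \cdot 8 \left(-3\right)\right) \left(-6\right) = \left(1 - -72\right) \left(-6\right) = \left(1 + 72\right) \left(-6\right) = 73 \left(-6\right) = -438$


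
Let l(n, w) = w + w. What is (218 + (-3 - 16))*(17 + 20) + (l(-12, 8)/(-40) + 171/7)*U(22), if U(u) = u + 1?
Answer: 277048/35 ≈ 7915.7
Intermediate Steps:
l(n, w) = 2*w
U(u) = 1 + u
(218 + (-3 - 16))*(17 + 20) + (l(-12, 8)/(-40) + 171/7)*U(22) = (218 + (-3 - 16))*(17 + 20) + ((2*8)/(-40) + 171/7)*(1 + 22) = (218 - 19)*37 + (16*(-1/40) + 171*(1/7))*23 = 199*37 + (-2/5 + 171/7)*23 = 7363 + (841/35)*23 = 7363 + 19343/35 = 277048/35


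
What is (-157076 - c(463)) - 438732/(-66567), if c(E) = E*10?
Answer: -3587948190/22189 ≈ -1.6170e+5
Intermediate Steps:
c(E) = 10*E
(-157076 - c(463)) - 438732/(-66567) = (-157076 - 10*463) - 438732/(-66567) = (-157076 - 1*4630) - 438732*(-1/66567) = (-157076 - 4630) + 146244/22189 = -161706 + 146244/22189 = -3587948190/22189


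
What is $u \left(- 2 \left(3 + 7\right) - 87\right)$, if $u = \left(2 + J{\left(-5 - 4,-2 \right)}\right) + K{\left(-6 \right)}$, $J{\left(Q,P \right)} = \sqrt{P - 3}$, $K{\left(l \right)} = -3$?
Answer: $107 - 107 i \sqrt{5} \approx 107.0 - 239.26 i$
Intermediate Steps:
$J{\left(Q,P \right)} = \sqrt{-3 + P}$
$u = -1 + i \sqrt{5}$ ($u = \left(2 + \sqrt{-3 - 2}\right) - 3 = \left(2 + \sqrt{-5}\right) - 3 = \left(2 + i \sqrt{5}\right) - 3 = -1 + i \sqrt{5} \approx -1.0 + 2.2361 i$)
$u \left(- 2 \left(3 + 7\right) - 87\right) = \left(-1 + i \sqrt{5}\right) \left(- 2 \left(3 + 7\right) - 87\right) = \left(-1 + i \sqrt{5}\right) \left(\left(-2\right) 10 - 87\right) = \left(-1 + i \sqrt{5}\right) \left(-20 - 87\right) = \left(-1 + i \sqrt{5}\right) \left(-107\right) = 107 - 107 i \sqrt{5}$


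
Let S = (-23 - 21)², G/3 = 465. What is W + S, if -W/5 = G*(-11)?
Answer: 78661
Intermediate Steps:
G = 1395 (G = 3*465 = 1395)
S = 1936 (S = (-44)² = 1936)
W = 76725 (W = -6975*(-11) = -5*(-15345) = 76725)
W + S = 76725 + 1936 = 78661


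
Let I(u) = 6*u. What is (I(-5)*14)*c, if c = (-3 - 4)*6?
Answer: 17640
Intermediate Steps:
c = -42 (c = -7*6 = -42)
(I(-5)*14)*c = ((6*(-5))*14)*(-42) = -30*14*(-42) = -420*(-42) = 17640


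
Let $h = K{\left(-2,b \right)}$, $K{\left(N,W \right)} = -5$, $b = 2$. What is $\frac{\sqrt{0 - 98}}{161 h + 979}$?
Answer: $\frac{7 i \sqrt{2}}{174} \approx 0.056894 i$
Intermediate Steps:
$h = -5$
$\frac{\sqrt{0 - 98}}{161 h + 979} = \frac{\sqrt{0 - 98}}{161 \left(-5\right) + 979} = \frac{\sqrt{-98}}{-805 + 979} = \frac{7 i \sqrt{2}}{174}$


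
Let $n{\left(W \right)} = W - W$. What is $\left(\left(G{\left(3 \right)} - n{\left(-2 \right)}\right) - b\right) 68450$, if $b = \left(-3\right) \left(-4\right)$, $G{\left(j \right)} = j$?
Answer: $-616050$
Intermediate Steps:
$n{\left(W \right)} = 0$
$b = 12$
$\left(\left(G{\left(3 \right)} - n{\left(-2 \right)}\right) - b\right) 68450 = \left(\left(3 - 0\right) - 12\right) 68450 = \left(\left(3 + 0\right) - 12\right) 68450 = \left(3 - 12\right) 68450 = \left(-9\right) 68450 = -616050$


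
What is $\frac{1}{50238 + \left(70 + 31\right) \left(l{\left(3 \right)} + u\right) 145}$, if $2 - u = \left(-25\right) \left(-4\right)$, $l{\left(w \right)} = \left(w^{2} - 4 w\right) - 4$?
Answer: $- \frac{1}{1487487} \approx -6.7227 \cdot 10^{-7}$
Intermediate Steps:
$l{\left(w \right)} = -4 + w^{2} - 4 w$
$u = -98$ ($u = 2 - \left(-25\right) \left(-4\right) = 2 - 100 = -98$)
$\frac{1}{50238 + \left(70 + 31\right) \left(l{\left(3 \right)} + u\right) 145} = \frac{1}{50238 + \left(70 + 31\right) \left(\left(-4 + 3^{2} - 12\right) - 98\right) 145} = \frac{1}{50238 + 101 \left(\left(-4 + 9 - 12\right) - 98\right) 145} = \frac{1}{50238 + 101 \left(-7 - 98\right) 145} = \frac{1}{50238 + 101 \left(-105\right) 145} = \frac{1}{50238 - 1537725} = \frac{1}{-1487487} = - \frac{1}{1487487}$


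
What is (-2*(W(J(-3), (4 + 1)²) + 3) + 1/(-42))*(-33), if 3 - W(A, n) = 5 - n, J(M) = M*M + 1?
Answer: 24035/14 ≈ 1716.8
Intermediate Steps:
J(M) = 1 + M² (J(M) = M² + 1 = 1 + M²)
W(A, n) = -2 + n (W(A, n) = 3 - (5 - n) = 3 + (-5 + n) = -2 + n)
(-2*(W(J(-3), (4 + 1)²) + 3) + 1/(-42))*(-33) = (-2*((-2 + (4 + 1)²) + 3) + 1/(-42))*(-33) = (-2*((-2 + 5²) + 3) - 1/42)*(-33) = (-2*((-2 + 25) + 3) - 1/42)*(-33) = (-2*(23 + 3) - 1/42)*(-33) = (-2*26 - 1/42)*(-33) = (-52 - 1/42)*(-33) = -2185/42*(-33) = 24035/14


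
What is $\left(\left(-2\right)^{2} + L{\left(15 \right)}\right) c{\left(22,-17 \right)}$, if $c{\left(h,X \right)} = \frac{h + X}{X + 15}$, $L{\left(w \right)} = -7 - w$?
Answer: $45$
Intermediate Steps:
$c{\left(h,X \right)} = \frac{X + h}{15 + X}$
$\left(\left(-2\right)^{2} + L{\left(15 \right)}\right) c{\left(22,-17 \right)} = \left(\left(-2\right)^{2} - 22\right) \frac{-17 + 22}{15 - 17} = \left(4 - 22\right) \frac{1}{-2} \cdot 5 = \left(4 - 22\right) \left(\left(- \frac{1}{2}\right) 5\right) = \left(-18\right) \left(- \frac{5}{2}\right) = 45$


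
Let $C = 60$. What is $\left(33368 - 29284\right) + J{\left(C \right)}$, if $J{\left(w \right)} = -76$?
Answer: $4008$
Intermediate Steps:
$\left(33368 - 29284\right) + J{\left(C \right)} = \left(33368 - 29284\right) - 76 = 4084 - 76 = 4008$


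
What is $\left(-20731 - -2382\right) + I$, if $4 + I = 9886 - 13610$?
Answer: $-22077$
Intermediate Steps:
$I = -3728$ ($I = -4 + \left(9886 - 13610\right) = -4 - 3724 = -3728$)
$\left(-20731 - -2382\right) + I = \left(-20731 - -2382\right) - 3728 = \left(-20731 + 2382\right) - 3728 = -18349 - 3728 = -22077$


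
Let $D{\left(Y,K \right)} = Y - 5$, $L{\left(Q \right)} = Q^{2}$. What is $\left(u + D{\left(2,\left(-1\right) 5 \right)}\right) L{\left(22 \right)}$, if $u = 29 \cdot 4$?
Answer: $54692$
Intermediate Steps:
$D{\left(Y,K \right)} = -5 + Y$
$u = 116$
$\left(u + D{\left(2,\left(-1\right) 5 \right)}\right) L{\left(22 \right)} = \left(116 + \left(-5 + 2\right)\right) 22^{2} = \left(116 - 3\right) 484 = 113 \cdot 484 = 54692$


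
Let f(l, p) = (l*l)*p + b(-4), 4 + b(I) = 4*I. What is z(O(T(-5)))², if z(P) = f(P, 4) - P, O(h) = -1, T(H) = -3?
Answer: 225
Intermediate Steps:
b(I) = -4 + 4*I
f(l, p) = -20 + p*l² (f(l, p) = (l*l)*p + (-4 + 4*(-4)) = l²*p + (-4 - 16) = p*l² - 20 = -20 + p*l²)
z(P) = -20 - P + 4*P² (z(P) = (-20 + 4*P²) - P = -20 - P + 4*P²)
z(O(T(-5)))² = (-20 - 1*(-1) + 4*(-1)²)² = (-20 + 1 + 4*1)² = (-20 + 1 + 4)² = (-15)² = 225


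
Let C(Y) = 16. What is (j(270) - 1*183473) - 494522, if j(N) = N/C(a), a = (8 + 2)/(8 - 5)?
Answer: -5423825/8 ≈ -6.7798e+5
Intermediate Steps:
a = 10/3 ≈ 3.3333
j(N) = N/16
(j(270) - 1*183473) - 494522 = ((1/16)*270 - 1*183473) - 494522 = (135/8 - 183473) - 494522 = -1467649/8 - 494522 = -5423825/8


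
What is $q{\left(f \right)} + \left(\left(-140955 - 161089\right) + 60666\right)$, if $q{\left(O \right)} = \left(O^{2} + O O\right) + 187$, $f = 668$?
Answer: $651257$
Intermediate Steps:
$q{\left(O \right)} = 187 + 2 O^{2}$ ($q{\left(O \right)} = \left(O^{2} + O^{2}\right) + 187 = 2 O^{2} + 187 = 187 + 2 O^{2}$)
$q{\left(f \right)} + \left(\left(-140955 - 161089\right) + 60666\right) = \left(187 + 2 \cdot 668^{2}\right) + \left(\left(-140955 - 161089\right) + 60666\right) = \left(187 + 2 \cdot 446224\right) + \left(-302044 + 60666\right) = \left(187 + 892448\right) - 241378 = 892635 - 241378 = 651257$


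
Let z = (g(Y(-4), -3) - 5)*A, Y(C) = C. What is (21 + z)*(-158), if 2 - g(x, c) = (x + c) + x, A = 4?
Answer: -8374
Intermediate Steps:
g(x, c) = 2 - c - 2*x (g(x, c) = 2 - ((x + c) + x) = 2 - ((c + x) + x) = 2 - (c + 2*x) = 2 + (-c - 2*x) = 2 - c - 2*x)
z = 32 (z = ((2 - 1*(-3) - 2*(-4)) - 5)*4 = ((2 + 3 + 8) - 5)*4 = (13 - 5)*4 = 8*4 = 32)
(21 + z)*(-158) = (21 + 32)*(-158) = 53*(-158) = -8374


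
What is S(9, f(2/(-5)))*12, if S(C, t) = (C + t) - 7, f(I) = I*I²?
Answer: 2904/125 ≈ 23.232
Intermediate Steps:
f(I) = I³
S(C, t) = -7 + C + t
S(9, f(2/(-5)))*12 = (-7 + 9 + (2/(-5))³)*12 = (-7 + 9 + (2*(-⅕))³)*12 = (-7 + 9 + (-⅖)³)*12 = (-7 + 9 - 8/125)*12 = (242/125)*12 = 2904/125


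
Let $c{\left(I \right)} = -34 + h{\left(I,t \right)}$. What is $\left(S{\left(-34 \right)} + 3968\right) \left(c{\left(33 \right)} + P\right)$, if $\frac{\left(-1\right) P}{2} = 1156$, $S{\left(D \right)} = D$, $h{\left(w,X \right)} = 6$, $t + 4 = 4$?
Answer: $-9205560$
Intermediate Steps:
$t = 0$ ($t = -4 + 4 = 0$)
$c{\left(I \right)} = -28$ ($c{\left(I \right)} = -34 + 6 = -28$)
$P = -2312$ ($P = \left(-2\right) 1156 = -2312$)
$\left(S{\left(-34 \right)} + 3968\right) \left(c{\left(33 \right)} + P\right) = \left(-34 + 3968\right) \left(-28 - 2312\right) = 3934 \left(-2340\right) = -9205560$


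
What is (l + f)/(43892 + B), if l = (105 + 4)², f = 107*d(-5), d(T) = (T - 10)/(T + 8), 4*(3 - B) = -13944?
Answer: 11346/47381 ≈ 0.23946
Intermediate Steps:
B = 3489 (B = 3 - ¼*(-13944) = 3 + 3486 = 3489)
d(T) = (-10 + T)/(8 + T)
f = -535 (f = 107*((-10 - 5)/(8 - 5)) = 107*(-15/3) = 107*((⅓)*(-15)) = 107*(-5) = -535)
l = 11881 (l = 109² = 11881)
(l + f)/(43892 + B) = (11881 - 535)/(43892 + 3489) = 11346/47381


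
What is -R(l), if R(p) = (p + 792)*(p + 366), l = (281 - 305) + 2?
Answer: -264880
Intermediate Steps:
l = -22 (l = -24 + 2 = -22)
R(p) = (366 + p)*(792 + p) (R(p) = (792 + p)*(366 + p) = (366 + p)*(792 + p))
-R(l) = -(289872 + (-22)² + 1158*(-22)) = -(289872 + 484 - 25476) = -1*264880 = -264880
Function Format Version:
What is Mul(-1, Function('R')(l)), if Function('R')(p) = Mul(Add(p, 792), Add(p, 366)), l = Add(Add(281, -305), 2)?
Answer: -264880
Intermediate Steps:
l = -22 (l = Add(-24, 2) = -22)
Function('R')(p) = Mul(Add(366, p), Add(792, p)) (Function('R')(p) = Mul(Add(792, p), Add(366, p)) = Mul(Add(366, p), Add(792, p)))
Mul(-1, Function('R')(l)) = Mul(-1, Add(289872, Pow(-22, 2), Mul(1158, -22))) = Mul(-1, Add(289872, 484, -25476)) = Mul(-1, 264880) = -264880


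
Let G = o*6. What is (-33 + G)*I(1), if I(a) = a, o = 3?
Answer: -15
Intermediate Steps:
G = 18 (G = 3*6 = 18)
(-33 + G)*I(1) = (-33 + 18)*1 = -15*1 = -15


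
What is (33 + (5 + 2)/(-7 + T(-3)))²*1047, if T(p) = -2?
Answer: 29350900/27 ≈ 1.0871e+6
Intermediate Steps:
(33 + (5 + 2)/(-7 + T(-3)))²*1047 = (33 + (5 + 2)/(-7 - 2))²*1047 = (33 + 7/(-9))²*1047 = (33 + 7*(-⅑))²*1047 = (33 - 7/9)²*1047 = (290/9)²*1047 = (84100/81)*1047 = 29350900/27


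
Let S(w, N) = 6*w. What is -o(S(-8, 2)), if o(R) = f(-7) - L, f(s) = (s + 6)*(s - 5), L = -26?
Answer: -38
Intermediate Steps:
f(s) = (-5 + s)*(6 + s) (f(s) = (6 + s)*(-5 + s) = (-5 + s)*(6 + s))
o(R) = 38 (o(R) = (-30 - 7 + (-7)²) - 1*(-26) = (-30 - 7 + 49) + 26 = 12 + 26 = 38)
-o(S(-8, 2)) = -1*38 = -38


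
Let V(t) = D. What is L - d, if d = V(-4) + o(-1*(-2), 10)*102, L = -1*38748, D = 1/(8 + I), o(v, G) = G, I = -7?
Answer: -39769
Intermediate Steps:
D = 1 (D = 1/(8 - 7) = 1/1 = 1)
V(t) = 1
L = -38748
d = 1021 (d = 1 + 10*102 = 1 + 1020 = 1021)
L - d = -38748 - 1*1021 = -38748 - 1021 = -39769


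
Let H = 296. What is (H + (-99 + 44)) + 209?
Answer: 450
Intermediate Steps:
(H + (-99 + 44)) + 209 = (296 + (-99 + 44)) + 209 = (296 - 55) + 209 = 241 + 209 = 450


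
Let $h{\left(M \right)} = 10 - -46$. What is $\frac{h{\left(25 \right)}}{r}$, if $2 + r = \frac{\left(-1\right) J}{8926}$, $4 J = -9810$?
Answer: $- \frac{999712}{30799} \approx -32.459$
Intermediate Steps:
$J = - \frac{4905}{2}$ ($J = \frac{1}{4} \left(-9810\right) = - \frac{4905}{2} \approx -2452.5$)
$r = - \frac{30799}{17852}$ ($r = -2 + \frac{\left(-1\right) \left(- \frac{4905}{2}\right)}{8926} = -2 + \frac{4905}{2} \cdot \frac{1}{8926} = -2 + \frac{4905}{17852} = - \frac{30799}{17852} \approx -1.7252$)
$h{\left(M \right)} = 56$ ($h{\left(M \right)} = 10 + 46 = 56$)
$\frac{h{\left(25 \right)}}{r} = \frac{56}{- \frac{30799}{17852}} = 56 \left(- \frac{17852}{30799}\right) = - \frac{999712}{30799}$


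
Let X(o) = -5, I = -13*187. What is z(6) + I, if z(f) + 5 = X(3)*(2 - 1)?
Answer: -2441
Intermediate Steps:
I = -2431
z(f) = -10 (z(f) = -5 - 5*(2 - 1) = -5 - 5*1 = -5 - 5 = -10)
z(6) + I = -10 - 2431 = -2441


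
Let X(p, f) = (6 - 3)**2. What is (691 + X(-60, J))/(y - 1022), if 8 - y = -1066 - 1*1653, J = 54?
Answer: 140/341 ≈ 0.41056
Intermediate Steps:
X(p, f) = 9 (X(p, f) = 3**2 = 9)
y = 2727 (y = 8 - (-1066 - 1*1653) = 8 - (-1066 - 1653) = 8 - 1*(-2719) = 8 + 2719 = 2727)
(691 + X(-60, J))/(y - 1022) = (691 + 9)/(2727 - 1022) = 700/1705 = 700*(1/1705) = 140/341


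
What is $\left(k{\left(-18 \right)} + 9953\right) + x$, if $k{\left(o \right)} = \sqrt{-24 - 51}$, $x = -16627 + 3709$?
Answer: $-2965 + 5 i \sqrt{3} \approx -2965.0 + 8.6602 i$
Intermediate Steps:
$x = -12918$
$k{\left(o \right)} = 5 i \sqrt{3}$ ($k{\left(o \right)} = \sqrt{-75} = 5 i \sqrt{3}$)
$\left(k{\left(-18 \right)} + 9953\right) + x = \left(5 i \sqrt{3} + 9953\right) - 12918 = \left(9953 + 5 i \sqrt{3}\right) - 12918 = -2965 + 5 i \sqrt{3}$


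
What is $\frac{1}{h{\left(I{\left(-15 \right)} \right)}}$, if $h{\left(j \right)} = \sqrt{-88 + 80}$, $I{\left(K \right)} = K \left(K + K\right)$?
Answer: $- \frac{i \sqrt{2}}{4} \approx - 0.35355 i$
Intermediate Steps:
$I{\left(K \right)} = 2 K^{2}$ ($I{\left(K \right)} = K 2 K = 2 K^{2}$)
$h{\left(j \right)} = 2 i \sqrt{2}$ ($h{\left(j \right)} = \sqrt{-8} = 2 i \sqrt{2}$)
$\frac{1}{h{\left(I{\left(-15 \right)} \right)}} = \frac{1}{2 i \sqrt{2}} = - \frac{i \sqrt{2}}{4}$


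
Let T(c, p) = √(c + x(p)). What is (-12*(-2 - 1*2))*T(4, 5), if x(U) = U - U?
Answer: 96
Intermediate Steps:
x(U) = 0
T(c, p) = √c (T(c, p) = √(c + 0) = √c)
(-12*(-2 - 1*2))*T(4, 5) = (-12*(-2 - 1*2))*√4 = -12*(-2 - 2)*2 = -12*(-4)*2 = 48*2 = 96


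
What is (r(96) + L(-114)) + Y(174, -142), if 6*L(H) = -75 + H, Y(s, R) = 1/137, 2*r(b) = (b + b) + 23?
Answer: 10413/137 ≈ 76.007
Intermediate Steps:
r(b) = 23/2 + b (r(b) = ((b + b) + 23)/2 = (2*b + 23)/2 = (23 + 2*b)/2 = 23/2 + b)
Y(s, R) = 1/137
L(H) = -25/2 + H/6 (L(H) = (-75 + H)/6 = -25/2 + H/6)
(r(96) + L(-114)) + Y(174, -142) = ((23/2 + 96) + (-25/2 + (⅙)*(-114))) + 1/137 = (215/2 + (-25/2 - 19)) + 1/137 = (215/2 - 63/2) + 1/137 = 76 + 1/137 = 10413/137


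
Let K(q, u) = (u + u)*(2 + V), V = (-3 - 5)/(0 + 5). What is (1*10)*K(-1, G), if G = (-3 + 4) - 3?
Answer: -16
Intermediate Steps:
G = -2 (G = 1 - 3 = -2)
V = -8/5 ≈ -1.6000
K(q, u) = 4*u/5 (K(q, u) = (u + u)*(2 - 8/5) = (2*u)*(⅖) = 4*u/5)
(1*10)*K(-1, G) = (1*10)*((⅘)*(-2)) = 10*(-8/5) = -16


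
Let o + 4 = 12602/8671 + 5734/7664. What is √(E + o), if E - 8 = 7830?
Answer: √2162892716429879642/16613636 ≈ 88.522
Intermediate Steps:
o = -59758467/33227272 (o = -4 + (12602/8671 + 5734/7664) = -4 + (12602*(1/8671) + 5734*(1/7664)) = -4 + (12602/8671 + 2867/3832) = -4 + 73150621/33227272 = -59758467/33227272 ≈ -1.7985)
E = 7838 (E = 8 + 7830 = 7838)
√(E + o) = √(7838 - 59758467/33227272) = √(260375599469/33227272) = √2162892716429879642/16613636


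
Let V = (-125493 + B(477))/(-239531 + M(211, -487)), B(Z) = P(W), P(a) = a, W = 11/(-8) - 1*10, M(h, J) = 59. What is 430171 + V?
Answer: 824112281731/1915776 ≈ 4.3017e+5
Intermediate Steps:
W = -91/8 (W = 11*(-1/8) - 10 = -11/8 - 10 = -91/8 ≈ -11.375)
B(Z) = -91/8
V = 1004035/1915776 (V = (-125493 - 91/8)/(-239531 + 59) = -1004035/8/(-239472) = -1004035/8*(-1/239472) = 1004035/1915776 ≈ 0.52409)
430171 + V = 430171 + 1004035/1915776 = 824112281731/1915776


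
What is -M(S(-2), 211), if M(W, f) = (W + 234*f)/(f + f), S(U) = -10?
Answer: -24682/211 ≈ -116.98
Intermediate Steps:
M(W, f) = (W + 234*f)/(2*f) (M(W, f) = (W + 234*f)/((2*f)) = (W + 234*f)*(1/(2*f)) = (W + 234*f)/(2*f))
-M(S(-2), 211) = -(117 + (½)*(-10)/211) = -(117 + (½)*(-10)*(1/211)) = -(117 - 5/211) = -1*24682/211 = -24682/211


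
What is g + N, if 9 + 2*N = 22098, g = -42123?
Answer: -62157/2 ≈ -31079.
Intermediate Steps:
N = 22089/2 (N = -9/2 + (½)*22098 = -9/2 + 11049 = 22089/2 ≈ 11045.)
g + N = -42123 + 22089/2 = -62157/2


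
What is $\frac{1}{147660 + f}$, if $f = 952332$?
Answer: $\frac{1}{1099992} \approx 9.091 \cdot 10^{-7}$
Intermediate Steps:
$\frac{1}{147660 + f} = \frac{1}{147660 + 952332} = \frac{1}{1099992}$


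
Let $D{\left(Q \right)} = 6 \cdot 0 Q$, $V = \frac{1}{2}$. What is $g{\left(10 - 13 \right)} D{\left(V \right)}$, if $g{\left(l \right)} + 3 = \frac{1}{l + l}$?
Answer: $0$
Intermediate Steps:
$V = \frac{1}{2} \approx 0.5$
$g{\left(l \right)} = -3 + \frac{1}{2 l}$ ($g{\left(l \right)} = -3 + \frac{1}{l + l} = -3 + \frac{1}{2 l}$)
$D{\left(Q \right)} = 0$ ($D{\left(Q \right)} = 0 Q = 0$)
$g{\left(10 - 13 \right)} D{\left(V \right)} = \left(-3 + \frac{1}{2 \left(10 - 13\right)}\right) 0 = \left(-3 + \frac{1}{2 \left(-3\right)}\right) 0 = \left(-3 + \frac{1}{2} \left(- \frac{1}{3}\right)\right) 0 = \left(-3 - \frac{1}{6}\right) 0 = \left(- \frac{19}{6}\right) 0 = 0$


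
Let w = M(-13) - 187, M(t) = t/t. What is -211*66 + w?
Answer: -14112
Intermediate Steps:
M(t) = 1
w = -186 (w = 1 - 187 = -186)
-211*66 + w = -211*66 - 186 = -13926 - 186 = -14112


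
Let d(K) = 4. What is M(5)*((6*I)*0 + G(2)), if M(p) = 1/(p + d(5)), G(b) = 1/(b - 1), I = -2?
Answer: ⅑ ≈ 0.11111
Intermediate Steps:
G(b) = 1/(-1 + b)
M(p) = 1/(4 + p) (M(p) = 1/(p + 4) = 1/(4 + p))
M(5)*((6*I)*0 + G(2)) = ((6*(-2))*0 + 1/(-1 + 2))/(4 + 5) = (-12*0 + 1/1)/9 = (0 + 1)/9 = (⅑)*1 = ⅑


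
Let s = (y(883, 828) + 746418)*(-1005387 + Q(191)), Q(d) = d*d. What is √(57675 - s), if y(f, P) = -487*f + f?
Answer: 21*√697085155 ≈ 5.5445e+5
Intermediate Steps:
y(f, P) = -486*f
Q(d) = d²
s = -307414495680 (s = (-486*883 + 746418)*(-1005387 + 191²) = (-429138 + 746418)*(-1005387 + 36481) = 317280*(-968906) = -307414495680)
√(57675 - s) = √(57675 - 1*(-307414495680)) = √(57675 + 307414495680) = √307414553355 = 21*√697085155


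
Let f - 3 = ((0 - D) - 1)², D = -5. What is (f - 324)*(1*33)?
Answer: -10065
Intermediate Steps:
f = 19 (f = 3 + ((0 - 1*(-5)) - 1)² = 3 + ((0 + 5) - 1)² = 3 + (5 - 1)² = 3 + 4² = 3 + 16 = 19)
(f - 324)*(1*33) = (19 - 324)*(1*33) = -305*33 = -10065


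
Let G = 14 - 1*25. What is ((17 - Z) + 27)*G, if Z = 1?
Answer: -473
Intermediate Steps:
G = -11 (G = 14 - 25 = -11)
((17 - Z) + 27)*G = ((17 - 1*1) + 27)*(-11) = ((17 - 1) + 27)*(-11) = (16 + 27)*(-11) = 43*(-11) = -473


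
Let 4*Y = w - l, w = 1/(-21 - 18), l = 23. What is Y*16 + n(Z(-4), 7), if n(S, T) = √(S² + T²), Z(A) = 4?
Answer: -3592/39 + √65 ≈ -84.040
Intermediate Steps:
w = -1/39 (w = 1/(-39) = -1/39 ≈ -0.025641)
Y = -449/78 (Y = (-1/39 - 1*23)/4 = (-1/39 - 23)/4 = (¼)*(-898/39) = -449/78 ≈ -5.7564)
Y*16 + n(Z(-4), 7) = -449/78*16 + √(4² + 7²) = -3592/39 + √(16 + 49) = -3592/39 + √65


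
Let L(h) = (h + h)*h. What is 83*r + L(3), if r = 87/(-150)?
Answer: -1507/50 ≈ -30.140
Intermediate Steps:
r = -29/50 (r = 87*(-1/150) = -29/50 ≈ -0.58000)
L(h) = 2*h² (L(h) = (2*h)*h = 2*h²)
83*r + L(3) = 83*(-29/50) + 2*3² = -2407/50 + 2*9 = -2407/50 + 18 = -1507/50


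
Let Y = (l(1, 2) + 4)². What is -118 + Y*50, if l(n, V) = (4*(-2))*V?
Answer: 7082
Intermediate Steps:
l(n, V) = -8*V
Y = 144 (Y = (-8*2 + 4)² = (-16 + 4)² = (-12)² = 144)
-118 + Y*50 = -118 + 144*50 = -118 + 7200 = 7082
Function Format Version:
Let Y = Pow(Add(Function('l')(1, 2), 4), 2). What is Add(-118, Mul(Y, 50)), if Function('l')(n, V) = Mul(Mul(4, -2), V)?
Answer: 7082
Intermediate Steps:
Function('l')(n, V) = Mul(-8, V)
Y = 144 (Y = Pow(Add(Mul(-8, 2), 4), 2) = Pow(Add(-16, 4), 2) = Pow(-12, 2) = 144)
Add(-118, Mul(Y, 50)) = Add(-118, Mul(144, 50)) = Add(-118, 7200) = 7082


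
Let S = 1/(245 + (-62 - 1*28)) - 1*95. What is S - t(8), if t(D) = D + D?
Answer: -17204/155 ≈ -110.99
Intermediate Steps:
t(D) = 2*D
S = -14724/155 (S = 1/(245 + (-62 - 28)) - 95 = 1/(245 - 90) - 95 = 1/155 - 95 = -14724/155 ≈ -94.994)
S - t(8) = -14724/155 - 2*8 = -14724/155 - 1*16 = -14724/155 - 16 = -17204/155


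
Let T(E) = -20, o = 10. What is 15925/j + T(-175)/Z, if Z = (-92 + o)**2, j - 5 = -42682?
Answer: -26983310/71740037 ≈ -0.37613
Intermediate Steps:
j = -42677 (j = 5 - 42682 = -42677)
Z = 6724 (Z = (-92 + 10)**2 = (-82)**2 = 6724)
15925/j + T(-175)/Z = 15925/(-42677) - 20/6724 = 15925*(-1/42677) - 20*1/6724 = -15925/42677 - 5/1681 = -26983310/71740037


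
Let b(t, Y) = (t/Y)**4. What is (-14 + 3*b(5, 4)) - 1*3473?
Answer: -890797/256 ≈ -3479.7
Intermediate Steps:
b(t, Y) = t**4/Y**4
(-14 + 3*b(5, 4)) - 1*3473 = (-14 + 3*(5**4/4**4)) - 1*3473 = (-14 + 3*((1/256)*625)) - 3473 = (-14 + 3*(625/256)) - 3473 = (-14 + 1875/256) - 3473 = -1709/256 - 3473 = -890797/256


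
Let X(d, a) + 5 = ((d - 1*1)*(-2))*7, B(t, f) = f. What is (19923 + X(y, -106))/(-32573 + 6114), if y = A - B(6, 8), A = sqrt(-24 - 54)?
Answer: -20044/26459 + 14*I*sqrt(78)/26459 ≈ -0.75755 + 0.0046731*I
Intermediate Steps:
A = I*sqrt(78) (A = sqrt(-78) = I*sqrt(78) ≈ 8.8318*I)
y = -8 + I*sqrt(78) (y = I*sqrt(78) - 1*8 = I*sqrt(78) - 8 = -8 + I*sqrt(78) ≈ -8.0 + 8.8318*I)
X(d, a) = 9 - 14*d (X(d, a) = -5 + ((d - 1*1)*(-2))*7 = -5 + ((d - 1)*(-2))*7 = -5 + ((-1 + d)*(-2))*7 = -5 + (2 - 2*d)*7 = -5 + (14 - 14*d) = 9 - 14*d)
(19923 + X(y, -106))/(-32573 + 6114) = (19923 + (9 - 14*(-8 + I*sqrt(78))))/(-32573 + 6114) = (19923 + (9 + (112 - 14*I*sqrt(78))))/(-26459) = (19923 + (121 - 14*I*sqrt(78)))*(-1/26459) = (20044 - 14*I*sqrt(78))*(-1/26459) = -20044/26459 + 14*I*sqrt(78)/26459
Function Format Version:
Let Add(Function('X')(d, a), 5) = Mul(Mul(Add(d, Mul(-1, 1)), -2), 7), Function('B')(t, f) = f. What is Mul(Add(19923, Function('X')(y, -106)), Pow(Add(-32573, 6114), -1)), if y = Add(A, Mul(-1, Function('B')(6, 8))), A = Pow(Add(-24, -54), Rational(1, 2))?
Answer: Add(Rational(-20044, 26459), Mul(Rational(14, 26459), I, Pow(78, Rational(1, 2)))) ≈ Add(-0.75755, Mul(0.0046731, I))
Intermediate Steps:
A = Mul(I, Pow(78, Rational(1, 2))) (A = Pow(-78, Rational(1, 2)) = Mul(I, Pow(78, Rational(1, 2))) ≈ Mul(8.8318, I))
y = Add(-8, Mul(I, Pow(78, Rational(1, 2)))) (y = Add(Mul(I, Pow(78, Rational(1, 2))), Mul(-1, 8)) = Add(Mul(I, Pow(78, Rational(1, 2))), -8) = Add(-8, Mul(I, Pow(78, Rational(1, 2)))) ≈ Add(-8.0000, Mul(8.8318, I)))
Function('X')(d, a) = Add(9, Mul(-14, d)) (Function('X')(d, a) = Add(-5, Mul(Mul(Add(d, Mul(-1, 1)), -2), 7)) = Add(-5, Mul(Mul(Add(d, -1), -2), 7)) = Add(-5, Mul(Mul(Add(-1, d), -2), 7)) = Add(-5, Mul(Add(2, Mul(-2, d)), 7)) = Add(-5, Add(14, Mul(-14, d))) = Add(9, Mul(-14, d)))
Mul(Add(19923, Function('X')(y, -106)), Pow(Add(-32573, 6114), -1)) = Mul(Add(19923, Add(9, Mul(-14, Add(-8, Mul(I, Pow(78, Rational(1, 2))))))), Pow(Add(-32573, 6114), -1)) = Mul(Add(19923, Add(9, Add(112, Mul(-14, I, Pow(78, Rational(1, 2)))))), Pow(-26459, -1)) = Mul(Add(19923, Add(121, Mul(-14, I, Pow(78, Rational(1, 2))))), Rational(-1, 26459)) = Mul(Add(20044, Mul(-14, I, Pow(78, Rational(1, 2)))), Rational(-1, 26459)) = Add(Rational(-20044, 26459), Mul(Rational(14, 26459), I, Pow(78, Rational(1, 2))))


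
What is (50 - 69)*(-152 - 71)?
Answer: 4237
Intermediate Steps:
(50 - 69)*(-152 - 71) = -19*(-223) = 4237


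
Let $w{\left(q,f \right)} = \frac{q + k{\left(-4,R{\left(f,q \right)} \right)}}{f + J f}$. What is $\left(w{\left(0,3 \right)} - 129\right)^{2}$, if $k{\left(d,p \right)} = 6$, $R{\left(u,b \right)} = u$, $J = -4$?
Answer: $\frac{151321}{9} \approx 16813.0$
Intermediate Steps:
$w{\left(q,f \right)} = - \frac{6 + q}{3 f}$ ($w{\left(q,f \right)} = \frac{q + 6}{f - 4 f} = \frac{6 + q}{\left(-3\right) f} = \left(6 + q\right) \left(- \frac{1}{3 f}\right) = - \frac{6 + q}{3 f}$)
$\left(w{\left(0,3 \right)} - 129\right)^{2} = \left(\frac{-6 - 0}{3 \cdot 3} - 129\right)^{2} = \left(\frac{1}{3} \cdot \frac{1}{3} \left(-6 + 0\right) - 129\right)^{2} = \left(\frac{1}{3} \cdot \frac{1}{3} \left(-6\right) - 129\right)^{2} = \left(- \frac{2}{3} - 129\right)^{2} = \left(- \frac{389}{3}\right)^{2} = \frac{151321}{9}$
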